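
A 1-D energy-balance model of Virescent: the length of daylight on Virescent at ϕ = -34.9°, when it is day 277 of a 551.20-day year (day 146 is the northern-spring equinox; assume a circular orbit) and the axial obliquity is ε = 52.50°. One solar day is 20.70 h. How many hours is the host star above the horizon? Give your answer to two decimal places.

2.94 h

Solar longitude: L_s = 360° × (277 − 146)/551.20 = 85.559°.
sin δ = sin 52.50° × sin 85.559° = 0.79097, so δ = +52.276°.
cos h₀ = −tan ϕ · tan δ = −tan(-34.9°) × tan(+52.276°) = 0.9018, so h₀ = 0.4468 rad = 25.60°.
Daylight = 2h₀/(2π) × 20.70 h = (0.4468/π) × 20.70 = 2.94 h.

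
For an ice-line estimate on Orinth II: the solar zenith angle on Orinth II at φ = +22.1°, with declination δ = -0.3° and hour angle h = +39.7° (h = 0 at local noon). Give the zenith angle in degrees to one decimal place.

cos θ_z = sin φ sin δ + cos φ cos δ cos h = -0.001970 + 0.712861 = 0.710891.
θ_z = arccos(0.710891) = 44.7°.

θ_z = 44.7°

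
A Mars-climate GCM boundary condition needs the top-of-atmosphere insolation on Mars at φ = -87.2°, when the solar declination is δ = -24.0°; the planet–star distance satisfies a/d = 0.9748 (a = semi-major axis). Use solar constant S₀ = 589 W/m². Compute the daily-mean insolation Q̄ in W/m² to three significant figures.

cos H₀ = −tan(-87.2°) tan(-24.000°) = -9.1034 ≤ −1 ⇒ polar day, H₀ = π.
Bracket: H₀ sin φ sin δ + cos φ cos δ sin H₀ = 3.1416×-0.99881×-0.40674 + 0.04885×0.91355×0.00000 = 1.276294 + 0.000000 = 1.276294.
Inverse-square distance factor (a/d)² = 0.9748² = 0.950235.
Q̄ = (S₀/π) × 0.950235 × [bracket] = (589/π) × 0.950235 × 1.276294 = 227.4 W/m².

Q̄ ≈ 227 W/m²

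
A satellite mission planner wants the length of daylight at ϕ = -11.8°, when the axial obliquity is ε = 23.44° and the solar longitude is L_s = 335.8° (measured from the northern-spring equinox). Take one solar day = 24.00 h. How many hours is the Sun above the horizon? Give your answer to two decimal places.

Solar declination: sin δ = sin ε · sin L_s = sin 23.44° × sin 335.8° = -0.16306, so δ = -9.385°.
cos h₀ = −tan ϕ · tan δ = −tan(-11.8°) × tan(-9.385°) = -0.0345, so h₀ = 1.6053 rad = 91.98°.
Daylight = 2h₀/(2π) × 24.00 h = (1.6053/π) × 24.00 = 12.26 h.

12.26 h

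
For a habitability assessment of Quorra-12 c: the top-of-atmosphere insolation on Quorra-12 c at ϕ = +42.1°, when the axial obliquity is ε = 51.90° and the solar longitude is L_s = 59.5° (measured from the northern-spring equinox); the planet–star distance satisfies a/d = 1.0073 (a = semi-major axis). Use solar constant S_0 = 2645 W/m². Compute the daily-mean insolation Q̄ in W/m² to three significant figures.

Solar declination: sin δ = sin ε · sin L_s = sin 51.90° × sin 59.5° = 0.67805, so δ = +42.691°.
cos h₀ = −tan(+42.1°) tan(+42.691°) = -0.8335, h₀ = 2.5563 rad.
Bracket: h₀ sin ϕ sin δ + cos ϕ cos δ sin h₀ = 2.5563×0.67043×0.67805 + 0.74198×0.73502×0.55247 = 1.162056 + 0.301301 = 1.463357.
Inverse-square distance factor (a/d)² = 1.0073² = 1.014653.
Q̄ = (S_0/π) × 1.014653 × [bracket] = (2645/π) × 1.014653 × 1.463357 = 1250 W/m².

Q̄ ≈ 1.25e+03 W/m²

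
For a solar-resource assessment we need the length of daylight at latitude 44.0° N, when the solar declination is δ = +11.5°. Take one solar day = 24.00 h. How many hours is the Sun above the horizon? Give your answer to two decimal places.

cos h₀ = −tan ϕ · tan δ = −tan(+44.0°) × tan(+11.500°) = -0.1965, so h₀ = 1.7686 rad = 101.33°.
Daylight = 2h₀/(2π) × 24.00 h = (1.7686/π) × 24.00 = 13.51 h.

13.51 h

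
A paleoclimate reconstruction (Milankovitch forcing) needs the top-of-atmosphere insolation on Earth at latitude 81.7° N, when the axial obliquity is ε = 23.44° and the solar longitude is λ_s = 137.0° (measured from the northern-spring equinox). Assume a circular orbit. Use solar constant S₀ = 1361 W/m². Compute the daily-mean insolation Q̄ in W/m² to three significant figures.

Solar declination: sin δ = sin ε · sin λ_s = sin 23.44° × sin 137.0° = 0.27129, so δ = +15.741°.
cos H₀ = −tan(+81.7°) tan(+15.741°) = -1.9321 ≤ −1 ⇒ polar day, H₀ = π.
Bracket: H₀ sin φ sin δ + cos φ cos δ sin H₀ = 3.1416×0.98953×0.27129 + 0.14436×0.96250×0.00000 = 0.843361 + 0.000000 = 0.843361.
Q̄ = (S₀/π) × [bracket] = (1361/π) × 0.843361 = 365.4 W/m².

Q̄ ≈ 365 W/m²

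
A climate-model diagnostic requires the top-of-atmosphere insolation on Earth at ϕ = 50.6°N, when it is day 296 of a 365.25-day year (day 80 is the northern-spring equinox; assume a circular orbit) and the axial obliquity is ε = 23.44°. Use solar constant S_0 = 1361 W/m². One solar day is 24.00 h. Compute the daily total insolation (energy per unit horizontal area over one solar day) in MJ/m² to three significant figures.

14.2 MJ/m²

Solar longitude: L_s = 360° × (296 − 80)/365.25 = 212.895°.
sin δ = sin 23.44° × sin 212.895° = -0.21604, so δ = -12.477°.
cos h₀ = −tan(+50.6°) tan(-12.477°) = 0.2694, h₀ = 1.2981 rad.
Bracket: h₀ sin ϕ sin δ + cos ϕ cos δ sin h₀ = 1.2981×0.77273×-0.21604 + 0.63473×0.97638×0.96304 = -0.216706 + 0.596832 = 0.380126.
Q̄ = (S_0/π) × [bracket] = (1361/π) × 0.380126 = 164.68 W/m².
Daily total = Q̄ × 24.00 h × 3600 s/h = 164.68 × 24.00 × 3600 / 10⁶ = 14.23 MJ/m².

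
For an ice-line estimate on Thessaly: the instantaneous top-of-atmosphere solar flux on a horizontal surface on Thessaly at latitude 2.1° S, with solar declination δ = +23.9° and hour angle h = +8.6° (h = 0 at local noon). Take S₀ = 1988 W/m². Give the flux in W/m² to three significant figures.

cos θ_z = sin φ sin δ + cos φ cos δ cos h = -0.014846 + 0.903367 = 0.888521.
Flux = S₀ · cos θ_z = 1988 × 0.888521 = 1766 W/m².

1.77e+03 W/m²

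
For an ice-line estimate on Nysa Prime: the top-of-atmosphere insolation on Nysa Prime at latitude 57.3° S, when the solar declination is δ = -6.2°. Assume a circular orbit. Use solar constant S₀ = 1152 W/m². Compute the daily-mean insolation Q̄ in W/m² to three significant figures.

cos H₀ = −tan(-57.3°) tan(-6.200°) = -0.1692, H₀ = 1.7408 rad.
Bracket: H₀ sin φ sin δ + cos φ cos δ sin H₀ = 1.7408×-0.84151×-0.10800 + 0.54024×0.99415×0.98558 = 0.158209 + 0.529335 = 0.687544.
Q̄ = (S₀/π) × [bracket] = (1152/π) × 0.687544 = 252.1 W/m².

Q̄ ≈ 252 W/m²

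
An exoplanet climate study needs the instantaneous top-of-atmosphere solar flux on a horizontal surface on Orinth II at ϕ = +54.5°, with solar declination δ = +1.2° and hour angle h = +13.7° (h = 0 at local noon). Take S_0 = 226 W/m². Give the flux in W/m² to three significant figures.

cos θ_z = sin ϕ sin δ + cos ϕ cos δ cos h = 0.017050 + 0.564058 = 0.581108.
Flux = S_0 · cos θ_z = 226 × 0.581108 = 131.3 W/m².

131 W/m²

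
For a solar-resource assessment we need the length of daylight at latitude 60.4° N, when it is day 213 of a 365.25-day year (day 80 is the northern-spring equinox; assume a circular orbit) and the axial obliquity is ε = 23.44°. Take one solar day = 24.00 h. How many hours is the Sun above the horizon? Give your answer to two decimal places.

Solar longitude: λ_s = 360° × (213 − 80)/365.25 = 131.088°.
sin δ = sin 23.44° × sin 131.088° = 0.29981, so δ = +17.446°.
cos H₀ = −tan φ · tan δ = −tan(+60.4°) × tan(+17.446°) = -0.5532, so H₀ = 2.1570 rad = 123.59°.
Daylight = 2H₀/(2π) × 24.00 h = (2.1570/π) × 24.00 = 16.48 h.

16.48 h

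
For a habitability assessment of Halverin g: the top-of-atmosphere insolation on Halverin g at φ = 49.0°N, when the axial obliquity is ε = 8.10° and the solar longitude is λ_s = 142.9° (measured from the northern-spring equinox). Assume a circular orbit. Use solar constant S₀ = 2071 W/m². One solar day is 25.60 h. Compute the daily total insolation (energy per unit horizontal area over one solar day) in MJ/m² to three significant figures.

Solar declination: sin δ = sin ε · sin λ_s = sin 8.10° × sin 142.9° = 0.08499, so δ = +4.876°.
cos H₀ = −tan(+49.0°) tan(+4.876°) = -0.0981, H₀ = 1.6691 rad.
Bracket: H₀ sin φ sin δ + cos φ cos δ sin H₀ = 1.6691×0.75471×0.08499 + 0.65606×0.99638×0.99517 = 0.107061 + 0.650528 = 0.757589.
Q̄ = (S₀/π) × [bracket] = (2071/π) × 0.757589 = 499.42 W/m².
Daily total = Q̄ × 25.60 h × 3600 s/h = 499.42 × 25.60 × 3600 / 10⁶ = 46.03 MJ/m².

46.0 MJ/m²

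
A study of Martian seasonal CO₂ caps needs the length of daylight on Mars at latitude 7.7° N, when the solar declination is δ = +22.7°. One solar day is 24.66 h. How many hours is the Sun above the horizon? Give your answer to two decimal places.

12.77 h

cos H₀ = −tan φ · tan δ = −tan(+7.7°) × tan(+22.700°) = -0.0566, so H₀ = 1.6274 rad = 93.24°.
Daylight = 2H₀/(2π) × 24.66 h = (1.6274/π) × 24.66 = 12.77 h.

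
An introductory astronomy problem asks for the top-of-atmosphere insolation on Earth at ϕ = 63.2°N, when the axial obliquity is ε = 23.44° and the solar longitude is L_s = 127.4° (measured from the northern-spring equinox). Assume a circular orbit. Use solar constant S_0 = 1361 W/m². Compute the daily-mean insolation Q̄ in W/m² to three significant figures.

Solar declination: sin δ = sin ε · sin L_s = sin 23.44° × sin 127.4° = 0.31601, so δ = +18.422°.
cos h₀ = −tan(+63.2°) tan(+18.422°) = -0.6594, h₀ = 2.2908 rad.
Bracket: h₀ sin ϕ sin δ + cos ϕ cos δ sin h₀ = 2.2908×0.89259×0.31601 + 0.45088×0.94876×0.75181 = 0.646160 + 0.321607 = 0.967767.
Q̄ = (S_0/π) × [bracket] = (1361/π) × 0.967767 = 419.3 W/m².

Q̄ ≈ 419 W/m²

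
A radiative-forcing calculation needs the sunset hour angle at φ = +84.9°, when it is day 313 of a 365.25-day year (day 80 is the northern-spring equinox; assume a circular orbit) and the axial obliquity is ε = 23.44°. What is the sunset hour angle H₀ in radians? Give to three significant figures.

Solar longitude: λ_s = 360° × (313 − 80)/365.25 = 229.651°.
sin δ = sin 23.44° × sin 229.651° = -0.30316, so δ = -17.648°.
cos H₀ = −tan φ · tan δ = 3.5646 ≥ 1, so the Sun never rises (polar night) and H₀ = 0.

H₀ = 0.00 rad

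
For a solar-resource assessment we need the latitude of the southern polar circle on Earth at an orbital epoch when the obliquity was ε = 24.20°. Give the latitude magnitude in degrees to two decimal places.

The polar circle is the lowest latitude that experiences at least one full rotation of continuous darkness at the northern-summer solstice; it lies at |ϕ| = 90° − ε = 90° − 24.20° = 65.80°.

65.80°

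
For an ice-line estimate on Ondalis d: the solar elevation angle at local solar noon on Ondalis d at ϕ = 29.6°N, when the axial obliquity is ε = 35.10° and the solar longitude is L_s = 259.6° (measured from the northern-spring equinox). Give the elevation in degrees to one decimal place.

26.0°

Solar declination: sin δ = sin ε · sin L_s = sin 35.10° × sin 259.6° = -0.56556, so δ = -34.441°.
At local noon the hour angle is zero, so the zenith angle equals |ϕ − δ| = |+29.6° − (-34.441°)| = 64.041°.
Elevation = 90° − 64.041° = 26.0°.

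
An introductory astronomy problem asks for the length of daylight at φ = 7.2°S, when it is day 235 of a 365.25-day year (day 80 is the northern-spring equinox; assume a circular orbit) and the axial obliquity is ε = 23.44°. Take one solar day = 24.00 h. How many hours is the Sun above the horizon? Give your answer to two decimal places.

11.82 h

Solar longitude: λ_s = 360° × (235 − 80)/365.25 = 152.772°.
sin δ = sin 23.44° × sin 152.772° = 0.18200, so δ = +10.486°.
cos H₀ = −tan φ · tan δ = −tan(-7.2°) × tan(+10.486°) = 0.0234, so H₀ = 1.5474 rad = 88.66°.
Daylight = 2H₀/(2π) × 24.00 h = (1.5474/π) × 24.00 = 11.82 h.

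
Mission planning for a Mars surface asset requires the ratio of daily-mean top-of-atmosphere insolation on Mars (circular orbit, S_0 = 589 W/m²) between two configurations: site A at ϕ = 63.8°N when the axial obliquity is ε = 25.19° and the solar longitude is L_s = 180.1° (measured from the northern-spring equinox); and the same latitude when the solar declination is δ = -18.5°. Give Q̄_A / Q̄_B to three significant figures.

— Configuration A (ϕ=+63.8°):
Solar declination: sin δ = sin ε · sin L_s = sin 25.19° × sin 180.1° = -0.00074, so δ = -0.043°.
cos h₀ = −tan(+63.8°) tan(-0.043°) = 0.0015, h₀ = 1.5693 rad.
Bracket: h₀ sin ϕ sin δ + cos ϕ cos δ sin h₀ = 1.5693×0.89726×-0.00074 + 0.44151×1.00000×1.00000 = -0.001042 + 0.441510 = 0.440468.
Q̄ = (S_0/π) × [bracket] = (589/π) × 0.440468 = 82.581 W/m².
— Configuration B (ϕ=+63.8°):
cos h₀ = −tan(+63.8°) tan(-18.500°) = 0.6800, h₀ = 0.8231 rad.
Bracket: h₀ sin ϕ sin δ + cos ϕ cos δ sin h₀ = 0.8231×0.89726×-0.31730 + 0.44151×0.94832×0.73322 = -0.234337 + 0.306994 = 0.072657.
Q̄ = (S_0/π) × [bracket] = (589/π) × 0.072657 = 13.622 W/m².
Ratio Q̄_A / Q̄_B = 82.581 / 13.622 = 6.062.

Q̄_A / Q̄_B ≈ 6.06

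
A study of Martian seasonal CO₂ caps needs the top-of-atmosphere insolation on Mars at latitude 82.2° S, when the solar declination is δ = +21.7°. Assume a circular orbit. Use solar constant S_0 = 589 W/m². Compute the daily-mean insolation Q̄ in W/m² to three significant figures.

Q̄ ≈ 0.00 W/m²

cos h₀ = −tan(-82.2°) tan(+21.700°) = 2.9051 ≥ 1 ⇒ polar night, h₀ = 0 and Q̄ = 0.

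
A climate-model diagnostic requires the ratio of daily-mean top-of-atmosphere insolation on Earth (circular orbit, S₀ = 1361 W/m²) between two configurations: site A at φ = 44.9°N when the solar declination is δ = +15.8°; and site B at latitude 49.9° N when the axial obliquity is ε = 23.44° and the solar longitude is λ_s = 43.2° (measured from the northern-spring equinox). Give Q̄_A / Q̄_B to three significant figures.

— Configuration A (φ=+44.9°):
cos H₀ = −tan(+44.9°) tan(+15.800°) = -0.2820, H₀ = 1.8567 rad.
Bracket: H₀ sin φ sin δ + cos φ cos δ sin H₀ = 1.8567×0.70587×0.27228 + 0.70834×0.96222×0.95942 = 0.356847 + 0.653920 = 1.010767.
Q̄ = (S₀/π) × [bracket] = (1361/π) × 1.010767 = 437.88 W/m².
— Configuration B (φ=+49.9°):
Solar declination: sin δ = sin ε · sin λ_s = sin 23.44° × sin 43.2° = 0.27230, so δ = +15.801°.
cos H₀ = −tan(+49.9°) tan(+15.801°) = -0.3361, H₀ = 1.9135 rad.
Bracket: H₀ sin φ sin δ + cos φ cos δ sin H₀ = 1.9135×0.76492×0.27230 + 0.64412×0.96221×0.94184 = 0.398559 + 0.583732 = 0.982291.
Q̄ = (S₀/π) × [bracket] = (1361/π) × 0.982291 = 425.55 W/m².
Ratio Q̄_A / Q̄_B = 437.88 / 425.55 = 1.029.

Q̄_A / Q̄_B ≈ 1.03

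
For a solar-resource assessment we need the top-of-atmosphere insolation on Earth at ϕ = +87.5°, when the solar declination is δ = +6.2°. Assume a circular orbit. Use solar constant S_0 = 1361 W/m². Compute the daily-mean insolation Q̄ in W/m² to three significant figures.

Q̄ ≈ 147 W/m²

cos h₀ = −tan(+87.5°) tan(+6.200°) = -2.4881 ≤ −1 ⇒ polar day, h₀ = π.
Bracket: h₀ sin ϕ sin δ + cos ϕ cos δ sin h₀ = 3.1416×0.99905×0.10800 + 0.04362×0.99415×0.00000 = 0.338970 + 0.000000 = 0.338970.
Q̄ = (S_0/π) × [bracket] = (1361/π) × 0.338970 = 146.8 W/m².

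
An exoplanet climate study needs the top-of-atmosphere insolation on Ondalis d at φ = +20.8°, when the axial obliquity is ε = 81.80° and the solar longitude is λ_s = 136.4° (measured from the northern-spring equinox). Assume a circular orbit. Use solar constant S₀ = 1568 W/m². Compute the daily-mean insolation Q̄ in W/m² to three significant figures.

Q̄ ≈ 553 W/m²

Solar declination: sin δ = sin ε · sin λ_s = sin 81.80° × sin 136.4° = 0.68257, so δ = +43.045°.
cos H₀ = −tan(+20.8°) tan(+43.045°) = -0.3548, H₀ = 1.9335 rad.
Bracket: H₀ sin φ sin δ + cos φ cos δ sin H₀ = 1.9335×0.35511×0.68257 + 0.93483×0.73082×0.93495 = 0.468656 + 0.638751 = 1.107407.
Q̄ = (S₀/π) × [bracket] = (1568/π) × 1.107407 = 552.7 W/m².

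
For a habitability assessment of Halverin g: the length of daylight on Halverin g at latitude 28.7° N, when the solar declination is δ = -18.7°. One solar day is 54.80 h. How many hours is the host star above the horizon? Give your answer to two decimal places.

cos H₀ = −tan φ · tan δ = −tan(+28.7°) × tan(-18.700°) = 0.1853, so H₀ = 1.3844 rad = 79.32°.
Daylight = 2H₀/(2π) × 54.80 h = (1.3844/π) × 54.80 = 24.15 h.

24.15 h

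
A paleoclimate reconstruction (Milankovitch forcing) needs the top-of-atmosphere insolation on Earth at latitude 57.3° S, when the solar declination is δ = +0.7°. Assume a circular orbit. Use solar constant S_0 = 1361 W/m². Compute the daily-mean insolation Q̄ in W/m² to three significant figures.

Q̄ ≈ 227 W/m²

cos h₀ = −tan(-57.3°) tan(+0.700°) = 0.0190, h₀ = 1.5518 rad.
Bracket: h₀ sin ϕ sin δ + cos ϕ cos δ sin h₀ = 1.5518×-0.84151×0.01222 + 0.54024×0.99993×0.99982 = -0.015958 + 0.540105 = 0.524147.
Q̄ = (S_0/π) × [bracket] = (1361/π) × 0.524147 = 227.1 W/m².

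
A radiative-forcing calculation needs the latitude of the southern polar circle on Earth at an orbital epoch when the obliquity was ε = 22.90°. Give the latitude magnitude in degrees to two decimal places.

The polar circle is the lowest latitude that experiences at least one full rotation of continuous darkness at the northern-summer solstice; it lies at |φ| = 90° − ε = 90° − 22.90° = 67.10°.

67.10°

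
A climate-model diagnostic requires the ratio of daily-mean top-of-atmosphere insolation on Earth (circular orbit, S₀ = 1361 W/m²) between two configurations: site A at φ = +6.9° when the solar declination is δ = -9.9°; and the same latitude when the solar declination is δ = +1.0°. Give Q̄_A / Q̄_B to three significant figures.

— Configuration A (φ=+6.9°):
cos H₀ = −tan(+6.9°) tan(-9.900°) = 0.0211, H₀ = 1.5497 rad.
Bracket: H₀ sin φ sin δ + cos φ cos δ sin H₀ = 1.5497×0.12014×-0.17193 + 0.99276×0.98511×0.99978 = -0.032010 + 0.977763 = 0.945753.
Q̄ = (S₀/π) × [bracket] = (1361/π) × 0.945753 = 409.72 W/m².
— Configuration B (φ=+6.9°):
cos H₀ = −tan(+6.9°) tan(+1.000°) = -0.0021, H₀ = 1.5729 rad.
Bracket: H₀ sin φ sin δ + cos φ cos δ sin H₀ = 1.5729×0.12014×0.01745 + 0.99276×0.99985×1.00000 = 0.003297 + 0.992611 = 0.995908.
Q̄ = (S₀/π) × [bracket] = (1361/π) × 0.995908 = 431.45 W/m².
Ratio Q̄_A / Q̄_B = 409.72 / 431.45 = 0.9496.

Q̄_A / Q̄_B ≈ 0.950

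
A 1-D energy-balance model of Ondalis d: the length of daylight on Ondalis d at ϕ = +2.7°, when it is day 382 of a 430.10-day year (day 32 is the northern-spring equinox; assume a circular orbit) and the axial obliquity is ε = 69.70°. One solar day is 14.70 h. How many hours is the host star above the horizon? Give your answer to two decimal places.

Solar longitude: L_s = 360° × (382 − 32)/430.10 = 292.955°.
sin δ = sin 69.70° × sin 292.955° = -0.86362, so δ = -59.725°.
cos h₀ = −tan ϕ · tan δ = −tan(+2.7°) × tan(-59.725°) = 0.0808, so h₀ = 1.4899 rad = 85.37°.
Daylight = 2h₀/(2π) × 14.70 h = (1.4899/π) × 14.70 = 6.97 h.

6.97 h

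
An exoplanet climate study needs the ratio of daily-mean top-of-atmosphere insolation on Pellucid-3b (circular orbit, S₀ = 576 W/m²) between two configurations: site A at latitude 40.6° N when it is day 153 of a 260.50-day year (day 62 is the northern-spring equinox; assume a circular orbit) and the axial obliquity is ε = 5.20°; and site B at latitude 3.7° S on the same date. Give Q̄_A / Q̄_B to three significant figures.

Q̄_A / Q̄_B ≈ 0.844

— Configuration A (φ=+40.6°):
Solar longitude: λ_s = 360° × (153 − 62)/260.50 = 125.758°.
sin δ = sin 5.20° × sin 125.758° = 0.07355, so δ = +4.218°.
cos H₀ = −tan(+40.6°) tan(+4.218°) = -0.0632, H₀ = 1.6340 rad.
Bracket: H₀ sin φ sin δ + cos φ cos δ sin H₀ = 1.6340×0.65077×0.07355 + 0.75927×0.99729×0.99800 = 0.078210 + 0.755698 = 0.833908.
Q̄ = (S₀/π) × [bracket] = (576/π) × 0.833908 = 152.89 W/m².
— Configuration B (φ=-3.7°):
cos H₀ = −tan(-3.7°) tan(+4.218°) = 0.0048, H₀ = 1.5660 rad.
Bracket: H₀ sin φ sin δ + cos φ cos δ sin H₀ = 1.5660×-0.06453×0.07355 + 0.99792×0.99729×0.99999 = -0.007433 + 0.995206 = 0.987773.
Q̄ = (S₀/π) × [bracket] = (576/π) × 0.987773 = 181.10 W/m².
Ratio Q̄_A / Q̄_B = 152.89 / 181.10 = 0.8442.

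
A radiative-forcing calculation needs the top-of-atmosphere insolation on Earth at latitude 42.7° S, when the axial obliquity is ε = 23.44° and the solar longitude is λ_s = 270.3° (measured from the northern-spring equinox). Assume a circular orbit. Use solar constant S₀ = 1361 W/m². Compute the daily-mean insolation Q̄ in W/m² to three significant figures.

Q̄ ≈ 499 W/m²

Solar declination: sin δ = sin ε · sin λ_s = sin 23.44° × sin 270.3° = -0.39778, so δ = -23.440°.
cos H₀ = −tan(-42.7°) tan(-23.440°) = -0.4001, H₀ = 1.9824 rad.
Bracket: H₀ sin φ sin δ + cos φ cos δ sin H₀ = 1.9824×-0.67816×-0.39778 + 0.73491×0.91748×0.91648 = 0.534769 + 0.617951 = 1.152720.
Q̄ = (S₀/π) × [bracket] = (1361/π) × 1.152720 = 499.4 W/m².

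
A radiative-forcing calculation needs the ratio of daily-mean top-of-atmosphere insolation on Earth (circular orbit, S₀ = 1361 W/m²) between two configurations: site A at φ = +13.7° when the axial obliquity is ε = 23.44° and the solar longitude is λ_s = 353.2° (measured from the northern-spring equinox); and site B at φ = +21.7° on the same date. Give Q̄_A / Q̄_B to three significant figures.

Q̄_A / Q̄_B ≈ 1.06

— Configuration A (φ=+13.7°):
Solar declination: sin δ = sin ε · sin λ_s = sin 23.44° × sin 353.2° = -0.04710, so δ = -2.700°.
cos H₀ = −tan(+13.7°) tan(-2.700°) = 0.0115, H₀ = 1.5593 rad.
Bracket: H₀ sin φ sin δ + cos φ cos δ sin H₀ = 1.5593×0.23684×-0.04710 + 0.97155×0.99889×0.99993 = -0.017394 + 0.970404 = 0.953010.
Q̄ = (S₀/π) × [bracket] = (1361/π) × 0.953010 = 412.86 W/m².
— Configuration B (φ=+21.7°):
cos H₀ = −tan(+21.7°) tan(-2.700°) = 0.0188, H₀ = 1.5520 rad.
Bracket: H₀ sin φ sin δ + cos φ cos δ sin H₀ = 1.5520×0.36975×-0.04710 + 0.92913×0.99889×0.99982 = -0.027028 + 0.927932 = 0.900904.
Q̄ = (S₀/π) × [bracket] = (1361/π) × 0.900904 = 390.29 W/m².
Ratio Q̄_A / Q̄_B = 412.86 / 390.29 = 1.058.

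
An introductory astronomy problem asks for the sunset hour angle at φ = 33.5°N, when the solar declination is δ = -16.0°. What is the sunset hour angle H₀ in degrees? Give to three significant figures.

cos H₀ = −tan φ · tan δ = −tan(+33.5°) × tan(-16.000°) = 0.1898, so H₀ = 1.3798 rad = 79.06°.

H₀ = 79.1°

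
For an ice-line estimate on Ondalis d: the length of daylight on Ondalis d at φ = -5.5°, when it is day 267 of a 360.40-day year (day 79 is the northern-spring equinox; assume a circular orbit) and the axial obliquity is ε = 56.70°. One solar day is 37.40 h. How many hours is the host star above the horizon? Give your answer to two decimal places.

Solar longitude: λ_s = 360° × (267 − 79)/360.40 = 187.791°.
sin δ = sin 56.70° × sin 187.791° = -0.11331, so δ = -6.506°.
cos H₀ = −tan φ · tan δ = −tan(-5.5°) × tan(-6.506°) = -0.0110, so H₀ = 1.5818 rad = 90.63°.
Daylight = 2H₀/(2π) × 37.40 h = (1.5818/π) × 37.40 = 18.83 h.

18.83 h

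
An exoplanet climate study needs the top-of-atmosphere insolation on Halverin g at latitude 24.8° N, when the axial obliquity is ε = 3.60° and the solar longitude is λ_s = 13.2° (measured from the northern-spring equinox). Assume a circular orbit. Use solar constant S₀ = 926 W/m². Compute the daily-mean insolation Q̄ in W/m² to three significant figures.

Q̄ ≈ 270 W/m²

Solar declination: sin δ = sin ε · sin λ_s = sin 3.60° × sin 13.2° = 0.01434, so δ = +0.822°.
cos H₀ = −tan(+24.8°) tan(+0.822°) = -0.0066, H₀ = 1.5774 rad.
Bracket: H₀ sin φ sin δ + cos φ cos δ sin H₀ = 1.5774×0.41945×0.01434 + 0.90778×0.99990×0.99998 = 0.009488 + 0.907671 = 0.917159.
Q̄ = (S₀/π) × [bracket] = (926/π) × 0.917159 = 270.3 W/m².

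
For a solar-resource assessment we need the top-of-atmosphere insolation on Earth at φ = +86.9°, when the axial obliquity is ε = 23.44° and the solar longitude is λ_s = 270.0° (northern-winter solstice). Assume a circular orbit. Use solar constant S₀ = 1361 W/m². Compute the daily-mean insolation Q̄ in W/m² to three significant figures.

Solar declination: sin δ = sin ε · sin λ_s = sin 23.44° × sin 270.0° = -0.39779, so δ = -23.440°.
cos H₀ = −tan(+86.9°) tan(-23.440°) = 8.0056 ≥ 1 ⇒ polar night, H₀ = 0 and Q̄ = 0.

Q̄ ≈ 0.00 W/m²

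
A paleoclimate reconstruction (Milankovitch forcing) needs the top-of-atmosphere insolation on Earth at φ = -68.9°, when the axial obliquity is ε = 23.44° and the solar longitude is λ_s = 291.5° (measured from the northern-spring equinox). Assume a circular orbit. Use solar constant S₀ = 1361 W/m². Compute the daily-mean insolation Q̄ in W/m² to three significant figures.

Solar declination: sin δ = sin ε · sin λ_s = sin 23.44° × sin 291.5° = -0.37011, so δ = -21.722°.
cos H₀ = −tan(-68.9°) tan(-21.722°) = -1.0325 ≤ −1 ⇒ polar day, H₀ = π.
Bracket: H₀ sin φ sin δ + cos φ cos δ sin H₀ = 3.1416×-0.93295×-0.37011 + 0.36000×0.92899×0.00000 = 1.084776 + 0.000000 = 1.084776.
Q̄ = (S₀/π) × [bracket] = (1361/π) × 1.084776 = 469.9 W/m².

Q̄ ≈ 470 W/m²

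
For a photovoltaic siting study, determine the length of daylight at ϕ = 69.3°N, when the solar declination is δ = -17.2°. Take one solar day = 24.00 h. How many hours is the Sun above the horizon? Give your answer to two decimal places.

cos h₀ = −tan ϕ · tan δ = −tan(+69.3°) × tan(-17.200°) = 0.8192, so h₀ = 0.6108 rad = 34.99°.
Daylight = 2h₀/(2π) × 24.00 h = (0.6108/π) × 24.00 = 4.67 h.

4.67 h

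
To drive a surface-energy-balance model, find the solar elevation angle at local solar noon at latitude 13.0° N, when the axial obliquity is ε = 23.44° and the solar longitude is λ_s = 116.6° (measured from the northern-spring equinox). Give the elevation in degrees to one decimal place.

Solar declination: sin δ = sin ε · sin λ_s = sin 23.44° × sin 116.6° = 0.35568, so δ = +20.835°.
At local noon the hour angle is zero, so the zenith angle equals |φ − δ| = |+13.0° − (+20.835°)| = 7.835°.
Elevation = 90° − 7.835° = 82.2°.

82.2°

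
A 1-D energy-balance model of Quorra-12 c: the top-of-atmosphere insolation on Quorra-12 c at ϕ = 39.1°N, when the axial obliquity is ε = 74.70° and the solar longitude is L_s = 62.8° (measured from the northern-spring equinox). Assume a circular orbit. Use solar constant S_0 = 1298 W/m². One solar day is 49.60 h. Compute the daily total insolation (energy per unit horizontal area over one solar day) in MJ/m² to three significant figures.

Solar declination: sin δ = sin ε · sin L_s = sin 74.70° × sin 62.8° = 0.85789, so δ = +59.081°.
cos h₀ = −tan(+39.1°) tan(+59.081°) = -1.3569 ≤ −1 ⇒ polar day, h₀ = π.
Bracket: h₀ sin ϕ sin δ + cos ϕ cos δ sin h₀ = 3.1416×0.63068×0.85789 + 0.77605×0.51383×0.00000 = 1.699775 + 0.000000 = 1.699775.
Q̄ = (S_0/π) × [bracket] = (1298/π) × 1.699775 = 702.29 W/m².
Daily total = Q̄ × 49.60 h × 3600 s/h = 702.29 × 49.60 × 3600 / 10⁶ = 125.4 MJ/m².

125 MJ/m²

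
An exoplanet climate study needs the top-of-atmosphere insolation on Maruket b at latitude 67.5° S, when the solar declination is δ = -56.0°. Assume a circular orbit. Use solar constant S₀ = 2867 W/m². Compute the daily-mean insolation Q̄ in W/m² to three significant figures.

Q̄ ≈ 2.20e+03 W/m²

cos H₀ = −tan(-67.5°) tan(-56.000°) = -3.5792 ≤ −1 ⇒ polar day, H₀ = π.
Bracket: H₀ sin φ sin δ + cos φ cos δ sin H₀ = 3.1416×-0.92388×-0.82904 + 0.38268×0.55919×0.00000 = 2.406257 + 0.000000 = 2.406257.
Q̄ = (S₀/π) × [bracket] = (2867/π) × 2.406257 = 2196 W/m².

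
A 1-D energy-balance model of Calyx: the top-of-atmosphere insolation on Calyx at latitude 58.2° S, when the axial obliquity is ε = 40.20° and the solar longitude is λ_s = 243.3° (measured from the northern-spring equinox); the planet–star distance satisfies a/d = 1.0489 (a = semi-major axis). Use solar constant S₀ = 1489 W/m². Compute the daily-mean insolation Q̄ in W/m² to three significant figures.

Solar declination: sin δ = sin ε · sin λ_s = sin 40.20° × sin 243.3° = -0.57663, so δ = -35.214°.
cos H₀ = −tan(-58.2°) tan(-35.214°) = -1.1383 ≤ −1 ⇒ polar day, H₀ = π.
Bracket: H₀ sin φ sin δ + cos φ cos δ sin H₀ = 3.1416×-0.84989×-0.57663 + 0.52696×0.81700×0.00000 = 1.539610 + 0.000000 = 1.539610.
Inverse-square distance factor (a/d)² = 1.0489² = 1.100191.
Q̄ = (S₀/π) × 1.100191 × [bracket] = (1489/π) × 1.100191 × 1.539610 = 802.8 W/m².

Q̄ ≈ 803 W/m²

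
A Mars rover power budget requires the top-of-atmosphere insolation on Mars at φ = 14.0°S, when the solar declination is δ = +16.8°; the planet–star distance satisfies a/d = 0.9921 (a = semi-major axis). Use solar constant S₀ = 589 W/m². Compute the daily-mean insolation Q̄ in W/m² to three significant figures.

cos H₀ = −tan(-14.0°) tan(+16.800°) = 0.0753, H₀ = 1.4954 rad.
Bracket: H₀ sin φ sin δ + cos φ cos δ sin H₀ = 1.4954×-0.24192×0.28903 + 0.97030×0.95732×0.99716 = -0.104562 + 0.926250 = 0.821688.
Inverse-square distance factor (a/d)² = 0.9921² = 0.984262.
Q̄ = (S₀/π) × 0.984262 × [bracket] = (589/π) × 0.984262 × 0.821688 = 151.6 W/m².

Q̄ ≈ 152 W/m²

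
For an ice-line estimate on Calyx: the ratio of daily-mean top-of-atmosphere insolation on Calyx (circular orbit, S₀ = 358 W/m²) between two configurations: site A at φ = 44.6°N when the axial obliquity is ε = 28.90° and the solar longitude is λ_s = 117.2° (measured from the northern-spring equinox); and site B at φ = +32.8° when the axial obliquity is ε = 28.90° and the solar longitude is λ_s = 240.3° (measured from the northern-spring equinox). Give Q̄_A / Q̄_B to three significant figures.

Q̄_A / Q̄_B ≈ 2.70

— Configuration A (φ=+44.6°):
Solar declination: sin δ = sin ε · sin λ_s = sin 28.90° × sin 117.2° = 0.42984, so δ = +25.457°.
cos H₀ = −tan(+44.6°) tan(+25.457°) = -0.4695, H₀ = 2.0595 rad.
Bracket: H₀ sin φ sin δ + cos φ cos δ sin H₀ = 2.0595×0.70215×0.42984 + 0.71203×0.90291×0.88295 = 0.621582 + 0.567648 = 1.189230.
Q̄ = (S₀/π) × [bracket] = (358/π) × 1.189230 = 135.52 W/m².
— Configuration B (φ=+32.8°):
Solar declination: sin δ = sin ε · sin λ_s = sin 28.90° × sin 240.3° = -0.41979, so δ = -24.822°.
cos H₀ = −tan(+32.8°) tan(-24.822°) = 0.2981, H₀ = 1.2681 rad.
Bracket: H₀ sin φ sin δ + cos φ cos δ sin H₀ = 1.2681×0.54171×-0.41979 + 0.84057×0.90762×0.95454 = -0.288372 + 0.728236 = 0.439864.
Q̄ = (S₀/π) × [bracket] = (358/π) × 0.439864 = 50.125 W/m².
Ratio Q̄_A / Q̄_B = 135.52 / 50.125 = 2.704.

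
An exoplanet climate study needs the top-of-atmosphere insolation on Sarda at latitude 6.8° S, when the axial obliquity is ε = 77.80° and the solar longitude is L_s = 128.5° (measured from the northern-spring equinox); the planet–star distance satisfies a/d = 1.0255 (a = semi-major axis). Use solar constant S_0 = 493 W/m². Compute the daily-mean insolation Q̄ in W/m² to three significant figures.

Solar declination: sin δ = sin ε · sin L_s = sin 77.80° × sin 128.5° = 0.76493, so δ = +49.901°.
cos h₀ = −tan(-6.8°) tan(+49.901°) = 0.1416, h₀ = 1.4287 rad.
Bracket: h₀ sin ϕ sin δ + cos ϕ cos δ sin h₀ = 1.4287×-0.11840×0.76493 + 0.99297×0.64411×0.98992 = -0.129394 + 0.633135 = 0.503741.
Inverse-square distance factor (a/d)² = 1.0255² = 1.051650.
Q̄ = (S_0/π) × 1.051650 × [bracket] = (493/π) × 1.051650 × 0.503741 = 83.13 W/m².

Q̄ ≈ 83.1 W/m²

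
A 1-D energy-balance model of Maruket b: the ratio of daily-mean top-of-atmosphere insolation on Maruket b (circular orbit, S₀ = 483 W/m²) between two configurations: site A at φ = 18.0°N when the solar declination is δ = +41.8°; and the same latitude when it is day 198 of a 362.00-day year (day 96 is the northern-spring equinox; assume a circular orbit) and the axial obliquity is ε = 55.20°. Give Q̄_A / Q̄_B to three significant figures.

— Configuration A (φ=+18.0°):
cos H₀ = −tan(+18.0°) tan(+41.800°) = -0.2905, H₀ = 1.8656 rad.
Bracket: H₀ sin φ sin δ + cos φ cos δ sin H₀ = 1.8656×0.30902×0.66653 + 0.95106×0.74548×0.95687 = 0.384260 + 0.678417 = 1.062677.
Q̄ = (S₀/π) × [bracket] = (483/π) × 1.062677 = 163.38 W/m².
— Configuration B (φ=+18.0°):
Solar longitude: λ_s = 360° × (198 − 96)/362.00 = 101.436°.
sin δ = sin 55.20° × sin 101.436° = 0.80485, so δ = +53.595°.
cos H₀ = −tan(+18.0°) tan(+53.595°) = -0.4406, H₀ = 2.0271 rad.
Bracket: H₀ sin φ sin δ + cos φ cos δ sin H₀ = 2.0271×0.30902×0.80485 + 0.95106×0.59348×0.89769 = 0.504170 + 0.506688 = 1.010858.
Q̄ = (S₀/π) × [bracket] = (483/π) × 1.010858 = 155.41 W/m².
Ratio Q̄_A / Q̄_B = 163.38 / 155.41 = 1.051.

Q̄_A / Q̄_B ≈ 1.05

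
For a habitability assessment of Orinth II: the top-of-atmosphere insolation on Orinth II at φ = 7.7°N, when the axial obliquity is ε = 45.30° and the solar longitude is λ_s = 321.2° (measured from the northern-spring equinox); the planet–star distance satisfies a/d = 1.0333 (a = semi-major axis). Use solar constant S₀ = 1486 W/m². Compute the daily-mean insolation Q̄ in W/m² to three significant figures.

Solar declination: sin δ = sin ε · sin λ_s = sin 45.30° × sin 321.2° = -0.44539, so δ = -26.448°.
cos H₀ = −tan(+7.7°) tan(-26.448°) = 0.0673, H₀ = 1.5035 rad.
Bracket: H₀ sin φ sin δ + cos φ cos δ sin H₀ = 1.5035×0.13399×-0.44539 + 0.99098×0.89534×0.99774 = -0.089726 + 0.885259 = 0.795533.
Inverse-square distance factor (a/d)² = 1.0333² = 1.067709.
Q̄ = (S₀/π) × 1.067709 × [bracket] = (1486/π) × 1.067709 × 0.795533 = 401.8 W/m².

Q̄ ≈ 402 W/m²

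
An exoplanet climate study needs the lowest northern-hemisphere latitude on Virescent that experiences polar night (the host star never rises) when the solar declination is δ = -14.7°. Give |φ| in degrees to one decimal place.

Polar night requires cos H₀ = −tan φ tan δ ≥ 1, i.e. tan φ tan δ ≤ −1.
The boundary is |tan φ| · |tan δ| = 1, so |φ| = 90° − |δ| = 90° − 14.7° = 75.3° in the northern hemisphere.

|φ| = 75.3°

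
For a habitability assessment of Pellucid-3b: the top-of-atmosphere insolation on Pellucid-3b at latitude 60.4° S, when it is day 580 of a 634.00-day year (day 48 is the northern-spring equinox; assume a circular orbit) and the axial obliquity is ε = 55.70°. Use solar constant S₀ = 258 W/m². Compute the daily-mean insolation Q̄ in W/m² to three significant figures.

Solar longitude: λ_s = 360° × (580 − 48)/634.00 = 302.082°.
sin δ = sin 55.70° × sin 302.082° = -0.69994, so δ = -44.422°.
cos H₀ = −tan(-60.4°) tan(-44.422°) = -1.7252 ≤ −1 ⇒ polar day, H₀ = π.
Bracket: H₀ sin φ sin δ + cos φ cos δ sin H₀ = 3.1416×-0.86949×-0.69994 + 0.49394×0.71420×0.00000 = 1.911949 + 0.000000 = 1.911949.
Q̄ = (S₀/π) × [bracket] = (258/π) × 1.911949 = 157.0 W/m².

Q̄ ≈ 157 W/m²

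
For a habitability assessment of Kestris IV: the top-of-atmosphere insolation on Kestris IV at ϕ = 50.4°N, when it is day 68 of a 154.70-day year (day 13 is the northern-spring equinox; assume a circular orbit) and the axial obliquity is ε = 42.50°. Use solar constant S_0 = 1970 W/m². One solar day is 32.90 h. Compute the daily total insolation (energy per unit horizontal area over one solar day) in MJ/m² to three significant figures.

Solar longitude: L_s = 360° × (68 − 13)/154.70 = 127.990°.
sin δ = sin 42.50° × sin 127.990° = 0.53245, so δ = +32.171°.
cos h₀ = −tan(+50.4°) tan(+32.171°) = -0.7604, h₀ = 2.4347 rad.
Bracket: h₀ sin ϕ sin δ + cos ϕ cos δ sin h₀ = 2.4347×0.77051×0.53245 + 0.63742×0.84646×0.64950 = 0.998855 + 0.350438 = 1.349293.
Q̄ = (S_0/π) × [bracket] = (1970/π) × 1.349293 = 846.10 W/m².
Daily total = Q̄ × 32.90 h × 3600 s/h = 846.10 × 32.90 × 3600 / 10⁶ = 100.2 MJ/m².

100 MJ/m²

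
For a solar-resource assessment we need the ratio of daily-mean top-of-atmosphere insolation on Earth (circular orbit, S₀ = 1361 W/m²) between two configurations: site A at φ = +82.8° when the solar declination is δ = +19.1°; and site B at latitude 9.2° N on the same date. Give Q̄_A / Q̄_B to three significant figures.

— Configuration A (φ=+82.8°):
cos H₀ = −tan(+82.8°) tan(+19.100°) = -2.7411 ≤ −1 ⇒ polar day, H₀ = π.
Bracket: H₀ sin φ sin δ + cos φ cos δ sin H₀ = 3.1416×0.99211×0.32722 + 0.12533×0.94495×0.00000 = 1.019883 + 0.000000 = 1.019883.
Q̄ = (S₀/π) × [bracket] = (1361/π) × 1.019883 = 441.83 W/m².
— Configuration B (φ=+9.2°):
cos H₀ = −tan(+9.2°) tan(+19.100°) = -0.0561, H₀ = 1.6269 rad.
Bracket: H₀ sin φ sin δ + cos φ cos δ sin H₀ = 1.6269×0.15988×0.32722 + 0.98714×0.94495×0.99843 = 0.085113 + 0.931333 = 1.016446.
Q̄ = (S₀/π) × [bracket] = (1361/π) × 1.016446 = 440.34 W/m².
Ratio Q̄_A / Q̄_B = 441.83 / 440.34 = 1.003.

Q̄_A / Q̄_B ≈ 1.00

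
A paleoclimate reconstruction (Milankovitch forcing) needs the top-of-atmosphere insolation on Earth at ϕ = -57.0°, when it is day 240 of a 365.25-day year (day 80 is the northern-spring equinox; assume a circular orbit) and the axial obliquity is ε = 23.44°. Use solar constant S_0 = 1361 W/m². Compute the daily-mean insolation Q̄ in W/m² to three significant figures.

Solar longitude: L_s = 360° × (240 − 80)/365.25 = 157.700°.
sin δ = sin 23.44° × sin 157.700° = 0.15094, so δ = +8.682°.
cos h₀ = −tan(-57.0°) tan(+8.682°) = 0.2351, h₀ = 1.3335 rad.
Bracket: h₀ sin ϕ sin δ + cos ϕ cos δ sin h₀ = 1.3335×-0.83867×0.15094 + 0.54464×0.98854×0.97197 = -0.168806 + 0.523307 = 0.354501.
Q̄ = (S_0/π) × [bracket] = (1361/π) × 0.354501 = 153.6 W/m².

Q̄ ≈ 154 W/m²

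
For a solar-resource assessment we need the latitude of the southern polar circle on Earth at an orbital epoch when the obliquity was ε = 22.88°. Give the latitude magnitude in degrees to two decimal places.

67.12°

The polar circle is the lowest latitude that experiences at least one full rotation of continuous darkness at the northern-summer solstice; it lies at |φ| = 90° − ε = 90° − 22.88° = 67.12°.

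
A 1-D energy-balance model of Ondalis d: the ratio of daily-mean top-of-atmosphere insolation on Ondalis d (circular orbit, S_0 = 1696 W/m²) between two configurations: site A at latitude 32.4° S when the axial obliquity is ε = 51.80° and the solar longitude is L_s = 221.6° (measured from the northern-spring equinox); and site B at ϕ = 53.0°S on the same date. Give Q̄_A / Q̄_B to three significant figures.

— Configuration A (ϕ=-32.4°):
Solar declination: sin δ = sin ε · sin L_s = sin 51.80° × sin 221.6° = -0.52175, so δ = -31.450°.
cos h₀ = −tan(-32.4°) tan(-31.450°) = -0.3881, h₀ = 1.9694 rad.
Bracket: h₀ sin ϕ sin δ + cos ϕ cos δ sin h₀ = 1.9694×-0.53583×-0.52175 + 0.84433×0.85310×0.92160 = 0.550584 + 0.663827 = 1.214411.
Q̄ = (S_0/π) × [bracket] = (1696/π) × 1.214411 = 655.60 W/m².
— Configuration B (ϕ=-53.0°):
cos h₀ = −tan(-53.0°) tan(-31.450°) = -0.8116, h₀ = 2.5177 rad.
Bracket: h₀ sin ϕ sin δ + cos ϕ cos δ sin h₀ = 2.5177×-0.79864×-0.52175 + 0.60182×0.85310×0.58419 = 1.049101 + 0.299931 = 1.349032.
Q̄ = (S_0/π) × [bracket] = (1696/π) × 1.349032 = 728.28 W/m².
Ratio Q̄_A / Q̄_B = 655.60 / 728.28 = 0.9002.

Q̄_A / Q̄_B ≈ 0.900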